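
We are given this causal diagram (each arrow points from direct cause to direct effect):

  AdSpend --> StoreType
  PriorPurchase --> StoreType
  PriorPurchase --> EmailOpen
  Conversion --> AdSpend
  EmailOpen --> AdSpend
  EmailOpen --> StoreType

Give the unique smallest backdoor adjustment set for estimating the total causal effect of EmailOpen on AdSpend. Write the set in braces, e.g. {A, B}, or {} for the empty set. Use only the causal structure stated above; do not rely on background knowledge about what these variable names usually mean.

Variables eligible for adjustment (non-descendants of EmailOpen, excluding EmailOpen and AdSpend): {Conversion, PriorPurchase}.
Backdoor paths from EmailOpen to AdSpend:
  P1: EmailOpen <- PriorPurchase -> StoreType <- AdSpend
Each backdoor path contains an unconditioned collider, so every path is already blocked with the empty conditioning set:
  P1: blocked at collider StoreType (neither it nor any descendant is in the conditioning set).
The empty set is therefore the unique smallest valid set.

{}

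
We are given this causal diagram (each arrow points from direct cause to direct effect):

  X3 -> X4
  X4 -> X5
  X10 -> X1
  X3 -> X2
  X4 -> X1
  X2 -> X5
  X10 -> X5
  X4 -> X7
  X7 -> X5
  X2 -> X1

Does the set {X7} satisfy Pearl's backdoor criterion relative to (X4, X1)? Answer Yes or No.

Backdoor paths from X4 to X1 (paths whose first edge points into X4):
  P1: X4 <- X3 -> X2 -> X5 <- X10 -> X1
  P2: X4 <- X3 -> X2 -> X1
Condition 1 (no descendant of X4 in the set): FAILS — X7 is a descendant of X4.
Condition 2 (every backdoor path blocked by {X7}):
  P1: blocked at collider X5 (neither it nor any descendant is in the conditioning set).
  P2: open — no interior node is in the conditioning set.
{X7} does not satisfy the backdoor criterion.

No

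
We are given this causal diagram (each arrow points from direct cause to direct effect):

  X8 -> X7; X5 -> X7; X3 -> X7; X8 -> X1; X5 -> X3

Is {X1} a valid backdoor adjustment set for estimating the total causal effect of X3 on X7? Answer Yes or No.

No

Backdoor paths from X3 to X7 (paths whose first edge points into X3):
  P1: X3 <- X5 -> X7
Condition 1 (no descendant of X3 in the set): holds — descendants of X3 are {X7}; none are in {X1}.
Condition 2 (every backdoor path blocked by {X1}):
  P1: open — no interior node is in the conditioning set.
{X1} does not satisfy the backdoor criterion.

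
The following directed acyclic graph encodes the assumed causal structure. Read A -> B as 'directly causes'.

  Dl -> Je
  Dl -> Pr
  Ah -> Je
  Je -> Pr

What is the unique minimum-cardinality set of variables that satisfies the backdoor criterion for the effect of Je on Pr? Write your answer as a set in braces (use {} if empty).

{Dl}

Variables eligible for adjustment (non-descendants of Je, excluding Je and Pr): {Ah, Dl}.
Backdoor paths from Je to Pr:
  P1: Je <- Dl -> Pr
The empty set is not sufficient: P1 (Je <- Dl -> Pr) has no collider blocking it and no conditioned non-collider, so it is open.
Try {Dl}:
  P1: blocked at fork node Dl ∈ conditioning set.
{Dl} contains no descendant of Je and blocks every backdoor path.
No other singleton works — e.g. {Ah} leaves P1 open — so {Dl} is the unique smallest valid adjustment set.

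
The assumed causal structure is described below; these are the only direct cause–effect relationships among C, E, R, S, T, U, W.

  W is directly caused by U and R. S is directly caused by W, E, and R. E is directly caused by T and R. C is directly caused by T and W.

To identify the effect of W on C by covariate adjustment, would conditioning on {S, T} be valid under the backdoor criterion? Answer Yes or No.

No

Backdoor paths from W to C (paths whose first edge points into W):
  P1: W <- R -> E <- T -> C
  P2: W <- R -> S <- E <- T -> C
Condition 1 (no descendant of W in the set): FAILS — S is a descendant of W.
Condition 2 (every backdoor path blocked by {S, T}):
  P1: blocked at fork node T ∈ conditioning set.
  P2: blocked at fork node T ∈ conditioning set.
{S, T} does not satisfy the backdoor criterion.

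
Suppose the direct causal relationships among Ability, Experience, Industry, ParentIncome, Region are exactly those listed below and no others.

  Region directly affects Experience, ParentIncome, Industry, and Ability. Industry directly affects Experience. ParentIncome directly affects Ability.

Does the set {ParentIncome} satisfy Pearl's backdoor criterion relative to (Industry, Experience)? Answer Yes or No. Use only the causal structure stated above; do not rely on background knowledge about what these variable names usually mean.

Backdoor paths from Industry to Experience (paths whose first edge points into Industry):
  P1: Industry <- Region -> Experience
Condition 1 (no descendant of Industry in the set): holds — descendants of Industry are {Experience}; none are in {ParentIncome}.
Condition 2 (every backdoor path blocked by {ParentIncome}):
  P1: open — no interior node is in the conditioning set.
{ParentIncome} does not satisfy the backdoor criterion.

No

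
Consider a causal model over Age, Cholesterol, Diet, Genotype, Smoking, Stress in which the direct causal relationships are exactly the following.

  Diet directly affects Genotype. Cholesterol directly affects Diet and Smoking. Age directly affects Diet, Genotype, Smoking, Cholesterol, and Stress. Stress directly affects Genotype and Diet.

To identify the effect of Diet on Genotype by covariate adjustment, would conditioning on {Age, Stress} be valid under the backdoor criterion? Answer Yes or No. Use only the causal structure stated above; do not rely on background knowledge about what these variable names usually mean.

Backdoor paths from Diet to Genotype (paths whose first edge points into Diet):
  P1: Diet <- Age -> Stress -> Genotype
  P2: Diet <- Age -> Genotype
  P3: Diet <- Stress <- Age -> Genotype
  P4: Diet <- Stress -> Genotype
  P5: Diet <- Cholesterol <- Age -> Stress -> Genotype
  P6: Diet <- Cholesterol <- Age -> Genotype
  P7: Diet <- Cholesterol -> Smoking <- Age -> Stress -> Genotype
  P8: Diet <- Cholesterol -> Smoking <- Age -> Genotype
Condition 1 (no descendant of Diet in the set): holds — descendants of Diet are {Genotype}; none are in {Age, Stress}.
Condition 2 (every backdoor path blocked by {Age, Stress}):
  P1: blocked at fork node Age ∈ conditioning set.
  P2: blocked at fork node Age ∈ conditioning set.
  P3: blocked at chain node Stress ∈ conditioning set.
  P4: blocked at fork node Stress ∈ conditioning set.
  P5: blocked at fork node Age ∈ conditioning set.
  P6: blocked at fork node Age ∈ conditioning set.
  P7: blocked at collider Smoking (neither it nor any descendant is in the conditioning set).
  P8: blocked at collider Smoking (neither it nor any descendant is in the conditioning set).
{Age, Stress} satisfies the backdoor criterion.

Yes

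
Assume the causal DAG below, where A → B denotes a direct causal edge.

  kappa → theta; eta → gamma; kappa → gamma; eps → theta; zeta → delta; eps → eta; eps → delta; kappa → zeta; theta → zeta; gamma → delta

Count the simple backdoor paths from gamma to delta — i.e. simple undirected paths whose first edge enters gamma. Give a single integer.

A backdoor path from gamma to delta is any simple undirected path whose first edge points into gamma (i.e. leaves gamma via a parent).
Parents of gamma: {eta, kappa}.
Enumerating:
  P1: gamma <- eta <- eps -> theta <- kappa -> zeta -> delta
  P2: gamma <- eta <- eps -> theta -> zeta -> delta
  P3: gamma <- eta <- eps -> delta
  P4: gamma <- kappa -> theta <- eps -> delta
  P5: gamma <- kappa -> theta -> zeta -> delta
  P6: gamma <- kappa -> zeta <- theta <- eps -> delta
  P7: gamma <- kappa -> zeta -> delta
That exhausts the simple backdoor paths. Count: 7.

7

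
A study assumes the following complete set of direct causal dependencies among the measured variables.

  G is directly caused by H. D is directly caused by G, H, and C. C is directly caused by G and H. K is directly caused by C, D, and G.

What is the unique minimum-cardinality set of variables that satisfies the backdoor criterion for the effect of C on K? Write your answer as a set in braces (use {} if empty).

{G, H}

Variables eligible for adjustment (non-descendants of C, excluding C and K): {G, H}.
Backdoor paths from C to K:
  P1: C <- H -> G -> D -> K
  P2: C <- H -> G -> K
  P3: C <- H -> D <- G -> K
  P4: C <- H -> D -> K
  P5: C <- G <- H -> D -> K
  P6: C <- G -> D -> K
  P7: C <- G -> K
The empty set is not sufficient: P1 (C <- H -> G -> D -> K) has no collider blocking it and no conditioned non-collider, so it is open.
Try {G, H}:
  P1: blocked at fork node H ∈ conditioning set.
  P2: blocked at fork node H ∈ conditioning set.
  P3: blocked at fork node H ∈ conditioning set.
  P4: blocked at fork node H ∈ conditioning set.
  P5: blocked at chain node G ∈ conditioning set.
  P6: blocked at fork node G ∈ conditioning set.
  P7: blocked at fork node G ∈ conditioning set.
{G, H} contains no descendant of C and blocks every backdoor path.
Every element of {G, H} is needed (dropping G leaves P6 open; dropping H leaves P4 open), so no proper subset is valid.
Among all size-2 subsets of the eligible variables, only {G, H} blocks every backdoor path, so it is the unique smallest valid adjustment set.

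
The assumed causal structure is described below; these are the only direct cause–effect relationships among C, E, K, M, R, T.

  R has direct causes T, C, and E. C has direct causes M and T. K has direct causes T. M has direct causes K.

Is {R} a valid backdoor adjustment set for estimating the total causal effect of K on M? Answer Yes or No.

Backdoor paths from K to M (paths whose first edge points into K):
  P1: K <- T -> C <- M
  P2: K <- T -> R <- C <- M
Condition 1 (no descendant of K in the set): FAILS — R is a descendant of K.
Condition 2 (every backdoor path blocked by {R}):
  P1: open — collider(s) C are conditioned on (or have a conditioned descendant) and no non-collider on the path is in the set.
  P2: open — collider(s) R are conditioned on (or have a conditioned descendant) and no non-collider on the path is in the set.
{R} does not satisfy the backdoor criterion.

No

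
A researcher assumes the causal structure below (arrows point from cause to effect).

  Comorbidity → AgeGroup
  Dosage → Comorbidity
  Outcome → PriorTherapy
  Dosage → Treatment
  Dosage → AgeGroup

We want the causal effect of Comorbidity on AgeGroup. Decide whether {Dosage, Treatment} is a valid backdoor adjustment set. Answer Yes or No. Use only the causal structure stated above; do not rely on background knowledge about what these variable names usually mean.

Backdoor paths from Comorbidity to AgeGroup (paths whose first edge points into Comorbidity):
  P1: Comorbidity <- Dosage -> AgeGroup
Condition 1 (no descendant of Comorbidity in the set): holds — descendants of Comorbidity are {AgeGroup}; none are in {Dosage, Treatment}.
Condition 2 (every backdoor path blocked by {Dosage, Treatment}):
  P1: blocked at fork node Dosage ∈ conditioning set.
{Dosage, Treatment} satisfies the backdoor criterion.

Yes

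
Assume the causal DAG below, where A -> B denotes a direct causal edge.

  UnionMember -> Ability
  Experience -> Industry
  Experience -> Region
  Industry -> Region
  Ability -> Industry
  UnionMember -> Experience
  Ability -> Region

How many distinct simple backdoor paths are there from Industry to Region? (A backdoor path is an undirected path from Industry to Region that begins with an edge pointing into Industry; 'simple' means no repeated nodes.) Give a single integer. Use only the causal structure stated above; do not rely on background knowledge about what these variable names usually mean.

A backdoor path from Industry to Region is any simple undirected path whose first edge points into Industry (i.e. leaves Industry via a parent).
Parents of Industry: {Ability, Experience}.
Enumerating:
  P1: Industry <- Experience <- UnionMember -> Ability -> Region
  P2: Industry <- Experience -> Region
  P3: Industry <- Ability <- UnionMember -> Experience -> Region
  P4: Industry <- Ability -> Region
That exhausts the simple backdoor paths. Count: 4.

4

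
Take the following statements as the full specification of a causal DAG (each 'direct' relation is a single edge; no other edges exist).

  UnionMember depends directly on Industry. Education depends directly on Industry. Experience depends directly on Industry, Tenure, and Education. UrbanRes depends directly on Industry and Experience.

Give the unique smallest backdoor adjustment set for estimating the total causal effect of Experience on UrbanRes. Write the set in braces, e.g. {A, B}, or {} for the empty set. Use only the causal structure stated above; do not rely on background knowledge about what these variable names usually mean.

Variables eligible for adjustment (non-descendants of Experience, excluding Experience and UrbanRes): {Education, Industry, Tenure, UnionMember}.
Backdoor paths from Experience to UrbanRes:
  P1: Experience <- Industry -> UrbanRes
  P2: Experience <- Education <- Industry -> UrbanRes
The empty set is not sufficient: P1 (Experience <- Industry -> UrbanRes) has no collider blocking it and no conditioned non-collider, so it is open.
Try {Industry}:
  P1: blocked at fork node Industry ∈ conditioning set.
  P2: blocked at fork node Industry ∈ conditioning set.
{Industry} contains no descendant of Experience and blocks every backdoor path.
No other singleton works — e.g. {Tenure} leaves P1 open — so {Industry} is the unique smallest valid adjustment set.

{Industry}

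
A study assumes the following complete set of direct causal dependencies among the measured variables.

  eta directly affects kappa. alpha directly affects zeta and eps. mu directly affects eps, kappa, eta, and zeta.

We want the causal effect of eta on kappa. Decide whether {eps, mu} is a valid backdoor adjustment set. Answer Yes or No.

Yes

Backdoor paths from eta to kappa (paths whose first edge points into eta):
  P1: eta <- mu -> kappa
Condition 1 (no descendant of eta in the set): holds — descendants of eta are {kappa}; none are in {eps, mu}.
Condition 2 (every backdoor path blocked by {eps, mu}):
  P1: blocked at fork node mu ∈ conditioning set.
{eps, mu} satisfies the backdoor criterion.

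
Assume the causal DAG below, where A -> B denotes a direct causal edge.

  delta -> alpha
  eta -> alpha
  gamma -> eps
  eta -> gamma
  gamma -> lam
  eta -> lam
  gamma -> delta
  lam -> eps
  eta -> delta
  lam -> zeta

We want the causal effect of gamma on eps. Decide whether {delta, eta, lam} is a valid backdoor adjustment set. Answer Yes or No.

Backdoor paths from gamma to eps (paths whose first edge points into gamma):
  P1: gamma <- eta -> lam -> eps
Condition 1 (no descendant of gamma in the set): FAILS — delta and lam are descendants of gamma.
Condition 2 (every backdoor path blocked by {delta, eta, lam}):
  P1: blocked at fork node eta ∈ conditioning set.
{delta, eta, lam} does not satisfy the backdoor criterion.

No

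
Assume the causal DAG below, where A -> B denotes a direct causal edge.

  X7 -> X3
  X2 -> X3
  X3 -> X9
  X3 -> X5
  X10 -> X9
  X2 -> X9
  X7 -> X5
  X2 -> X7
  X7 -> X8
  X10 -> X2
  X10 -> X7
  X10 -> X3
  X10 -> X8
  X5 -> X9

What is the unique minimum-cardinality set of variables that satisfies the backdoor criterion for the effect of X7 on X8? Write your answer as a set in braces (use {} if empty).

{X10}

Variables eligible for adjustment (non-descendants of X7, excluding X7 and X8): {X10, X2}.
Backdoor paths from X7 to X8:
  P1: X7 <- X10 -> X8
  P2: X7 <- X2 <- X10 -> X8
  P3: X7 <- X2 -> X3 <- X10 -> X8
  P4: X7 <- X2 -> X3 -> X5 -> X9 <- X10 -> X8
  P5: X7 <- X2 -> X3 -> X9 <- X10 -> X8
  P6: X7 <- X2 -> X9 <- X10 -> X8
  P7: X7 <- X2 -> X9 <- X3 <- X10 -> X8
  P8: X7 <- X2 -> X9 <- X5 <- X3 <- X10 -> X8
The empty set is not sufficient: P1 (X7 <- X10 -> X8) has no collider blocking it and no conditioned non-collider, so it is open.
Try {X10}:
  P1: blocked at fork node X10 ∈ conditioning set.
  P2: blocked at fork node X10 ∈ conditioning set.
  P3: blocked at collider X3 (neither it nor any descendant is in the conditioning set).
  P4: blocked at collider X9 (neither it nor any descendant is in the conditioning set).
  P5: blocked at collider X9 (neither it nor any descendant is in the conditioning set).
  P6: blocked at collider X9 (neither it nor any descendant is in the conditioning set).
  P7: blocked at collider X9 (neither it nor any descendant is in the conditioning set).
  P8: blocked at collider X9 (neither it nor any descendant is in the conditioning set).
{X10} contains no descendant of X7 and blocks every backdoor path.
No other singleton works — e.g. {X2} leaves P1 open — so {X10} is the unique smallest valid adjustment set.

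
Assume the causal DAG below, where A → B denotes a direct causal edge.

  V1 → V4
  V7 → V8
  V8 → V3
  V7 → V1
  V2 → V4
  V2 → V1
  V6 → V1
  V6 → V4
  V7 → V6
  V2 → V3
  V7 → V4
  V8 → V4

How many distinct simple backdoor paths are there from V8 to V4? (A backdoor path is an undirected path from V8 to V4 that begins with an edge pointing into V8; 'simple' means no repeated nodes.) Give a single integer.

A backdoor path from V8 to V4 is any simple undirected path whose first edge points into V8 (i.e. leaves V8 via a parent).
Parents of V8: {V7}.
Enumerating:
  P1: V8 <- V7 -> V6 -> V1 <- V2 -> V4
  P2: V8 <- V7 -> V6 -> V1 -> V4
  P3: V8 <- V7 -> V6 -> V4
  P4: V8 <- V7 -> V1 <- V2 -> V4
  P5: V8 <- V7 -> V1 <- V6 -> V4
  P6: V8 <- V7 -> V1 -> V4
  P7: V8 <- V7 -> V4
That exhausts the simple backdoor paths. Count: 7.

7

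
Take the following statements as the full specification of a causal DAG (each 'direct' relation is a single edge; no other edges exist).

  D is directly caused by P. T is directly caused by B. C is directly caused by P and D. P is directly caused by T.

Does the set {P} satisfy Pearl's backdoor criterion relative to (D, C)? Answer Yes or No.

Yes

Backdoor paths from D to C (paths whose first edge points into D):
  P1: D <- P -> C
Condition 1 (no descendant of D in the set): holds — descendants of D are {C}; none are in {P}.
Condition 2 (every backdoor path blocked by {P}):
  P1: blocked at fork node P ∈ conditioning set.
{P} satisfies the backdoor criterion.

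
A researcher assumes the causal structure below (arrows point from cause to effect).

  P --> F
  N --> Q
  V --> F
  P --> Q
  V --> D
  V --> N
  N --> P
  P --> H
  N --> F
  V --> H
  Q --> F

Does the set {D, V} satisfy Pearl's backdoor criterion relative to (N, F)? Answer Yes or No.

Backdoor paths from N to F (paths whose first edge points into N):
  P1: N <- V -> F
  P2: N <- V -> H <- P -> Q -> F
  P3: N <- V -> H <- P -> F
Condition 1 (no descendant of N in the set): holds — descendants of N are {F, H, P, Q}; none are in {D, V}.
Condition 2 (every backdoor path blocked by {D, V}):
  P1: blocked at fork node V ∈ conditioning set.
  P2: blocked at fork node V ∈ conditioning set.
  P3: blocked at fork node V ∈ conditioning set.
{D, V} satisfies the backdoor criterion.

Yes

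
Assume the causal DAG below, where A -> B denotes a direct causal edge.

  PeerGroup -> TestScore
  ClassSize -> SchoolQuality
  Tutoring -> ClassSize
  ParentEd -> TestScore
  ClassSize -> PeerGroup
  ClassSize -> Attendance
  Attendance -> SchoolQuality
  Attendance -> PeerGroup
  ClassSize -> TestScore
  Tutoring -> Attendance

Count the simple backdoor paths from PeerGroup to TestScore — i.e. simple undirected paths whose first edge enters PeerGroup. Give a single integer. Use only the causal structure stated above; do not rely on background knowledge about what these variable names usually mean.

4

A backdoor path from PeerGroup to TestScore is any simple undirected path whose first edge points into PeerGroup (i.e. leaves PeerGroup via a parent).
Parents of PeerGroup: {Attendance, ClassSize}.
Enumerating:
  P1: PeerGroup <- ClassSize -> TestScore
  P2: PeerGroup <- Attendance <- Tutoring -> ClassSize -> TestScore
  P3: PeerGroup <- Attendance <- ClassSize -> TestScore
  P4: PeerGroup <- Attendance -> SchoolQuality <- ClassSize -> TestScore
That exhausts the simple backdoor paths. Count: 4.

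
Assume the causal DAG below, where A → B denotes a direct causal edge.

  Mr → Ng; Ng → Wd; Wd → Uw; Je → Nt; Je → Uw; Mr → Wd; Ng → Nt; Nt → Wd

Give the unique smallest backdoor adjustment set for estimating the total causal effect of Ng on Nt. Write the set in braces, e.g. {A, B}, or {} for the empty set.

{}

Variables eligible for adjustment (non-descendants of Ng, excluding Ng and Nt): {Je, Mr}.
Backdoor paths from Ng to Nt:
  P1: Ng <- Mr -> Wd <- Nt
  P2: Ng <- Mr -> Wd -> Uw <- Je -> Nt
Each backdoor path contains an unconditioned collider, so every path is already blocked with the empty conditioning set:
  P1: blocked at collider Wd (neither it nor any descendant is in the conditioning set).
  P2: blocked at collider Uw (neither it nor any descendant is in the conditioning set).
The empty set is therefore the unique smallest valid set.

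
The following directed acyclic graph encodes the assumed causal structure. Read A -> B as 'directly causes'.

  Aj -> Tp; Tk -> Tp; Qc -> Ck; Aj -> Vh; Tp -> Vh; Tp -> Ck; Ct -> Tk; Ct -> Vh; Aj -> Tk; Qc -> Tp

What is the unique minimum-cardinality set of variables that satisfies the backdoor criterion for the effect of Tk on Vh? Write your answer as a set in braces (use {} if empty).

Variables eligible for adjustment (non-descendants of Tk, excluding Tk and Vh): {Aj, Ct, Qc}.
Backdoor paths from Tk to Vh:
  P1: Tk <- Aj -> Tp -> Vh
  P2: Tk <- Aj -> Vh
  P3: Tk <- Ct -> Vh
The empty set is not sufficient: P1 (Tk <- Aj -> Tp -> Vh) has no collider blocking it and no conditioned non-collider, so it is open.
Try {Aj, Ct}:
  P1: blocked at fork node Aj ∈ conditioning set.
  P2: blocked at fork node Aj ∈ conditioning set.
  P3: blocked at fork node Ct ∈ conditioning set.
{Aj, Ct} contains no descendant of Tk and blocks every backdoor path.
Every element of {Aj, Ct} is needed (dropping Aj leaves P1 open; dropping Ct leaves P3 open), so no proper subset is valid.
Among all size-2 subsets of the eligible variables, only {Aj, Ct} blocks every backdoor path, so it is the unique smallest valid adjustment set.

{Aj, Ct}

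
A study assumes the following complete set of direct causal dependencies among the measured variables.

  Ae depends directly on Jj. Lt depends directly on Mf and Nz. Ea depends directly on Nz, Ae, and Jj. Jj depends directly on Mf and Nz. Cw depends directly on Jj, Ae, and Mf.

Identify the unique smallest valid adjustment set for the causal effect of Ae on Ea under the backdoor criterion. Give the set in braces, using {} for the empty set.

{Jj}

Variables eligible for adjustment (non-descendants of Ae, excluding Ae and Ea): {Jj, Lt, Mf, Nz}.
Backdoor paths from Ae to Ea:
  P1: Ae <- Jj <- Nz -> Ea
  P2: Ae <- Jj <- Mf -> Lt <- Nz -> Ea
  P3: Ae <- Jj -> Ea
  P4: Ae <- Jj -> Cw <- Mf -> Lt <- Nz -> Ea
The empty set is not sufficient: P1 (Ae <- Jj <- Nz -> Ea) has no collider blocking it and no conditioned non-collider, so it is open.
Try {Jj}:
  P1: blocked at chain node Jj ∈ conditioning set.
  P2: blocked at chain node Jj ∈ conditioning set.
  P3: blocked at fork node Jj ∈ conditioning set.
  P4: blocked at fork node Jj ∈ conditioning set.
{Jj} contains no descendant of Ae and blocks every backdoor path.
No other singleton works — e.g. {Nz} leaves P3 open — so {Jj} is the unique smallest valid adjustment set.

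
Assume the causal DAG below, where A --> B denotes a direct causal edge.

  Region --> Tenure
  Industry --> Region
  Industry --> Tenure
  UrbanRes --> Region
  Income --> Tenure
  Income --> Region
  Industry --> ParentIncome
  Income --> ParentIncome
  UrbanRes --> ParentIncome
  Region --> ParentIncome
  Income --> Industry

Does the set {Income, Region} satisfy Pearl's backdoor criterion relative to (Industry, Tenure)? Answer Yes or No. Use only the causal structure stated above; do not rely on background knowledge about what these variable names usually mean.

No

Backdoor paths from Industry to Tenure (paths whose first edge points into Industry):
  P1: Industry <- Income -> Region -> Tenure
  P2: Industry <- Income -> ParentIncome <- UrbanRes -> Region -> Tenure
  P3: Industry <- Income -> ParentIncome <- Region -> Tenure
  P4: Industry <- Income -> Tenure
Condition 1 (no descendant of Industry in the set): FAILS — Region is a descendant of Industry.
Condition 2 (every backdoor path blocked by {Income, Region}):
  P1: blocked at fork node Income ∈ conditioning set.
  P2: blocked at fork node Income ∈ conditioning set.
  P3: blocked at fork node Income ∈ conditioning set.
  P4: blocked at fork node Income ∈ conditioning set.
{Income, Region} does not satisfy the backdoor criterion.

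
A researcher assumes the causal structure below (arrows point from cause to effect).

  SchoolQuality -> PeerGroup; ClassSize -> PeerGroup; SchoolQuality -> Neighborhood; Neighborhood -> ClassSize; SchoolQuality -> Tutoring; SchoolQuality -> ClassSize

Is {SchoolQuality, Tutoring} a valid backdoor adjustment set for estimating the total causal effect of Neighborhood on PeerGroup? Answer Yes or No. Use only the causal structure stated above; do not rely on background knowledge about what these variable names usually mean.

Yes

Backdoor paths from Neighborhood to PeerGroup (paths whose first edge points into Neighborhood):
  P1: Neighborhood <- SchoolQuality -> ClassSize -> PeerGroup
  P2: Neighborhood <- SchoolQuality -> PeerGroup
Condition 1 (no descendant of Neighborhood in the set): holds — descendants of Neighborhood are {ClassSize, PeerGroup}; none are in {SchoolQuality, Tutoring}.
Condition 2 (every backdoor path blocked by {SchoolQuality, Tutoring}):
  P1: blocked at fork node SchoolQuality ∈ conditioning set.
  P2: blocked at fork node SchoolQuality ∈ conditioning set.
{SchoolQuality, Tutoring} satisfies the backdoor criterion.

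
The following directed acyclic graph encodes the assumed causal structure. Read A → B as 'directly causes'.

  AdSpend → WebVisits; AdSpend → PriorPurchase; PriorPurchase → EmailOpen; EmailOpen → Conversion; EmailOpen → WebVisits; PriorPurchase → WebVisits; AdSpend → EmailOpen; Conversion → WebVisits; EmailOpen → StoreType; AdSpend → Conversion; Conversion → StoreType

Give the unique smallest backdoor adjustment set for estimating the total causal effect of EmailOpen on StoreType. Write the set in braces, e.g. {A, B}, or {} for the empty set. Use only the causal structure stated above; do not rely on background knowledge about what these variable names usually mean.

{AdSpend}

Variables eligible for adjustment (non-descendants of EmailOpen, excluding EmailOpen and StoreType): {AdSpend, PriorPurchase}.
Backdoor paths from EmailOpen to StoreType:
  P1: EmailOpen <- AdSpend -> PriorPurchase -> WebVisits <- Conversion -> StoreType
  P2: EmailOpen <- AdSpend -> Conversion -> StoreType
  P3: EmailOpen <- AdSpend -> WebVisits <- Conversion -> StoreType
  P4: EmailOpen <- PriorPurchase <- AdSpend -> Conversion -> StoreType
  P5: EmailOpen <- PriorPurchase <- AdSpend -> WebVisits <- Conversion -> StoreType
  P6: EmailOpen <- PriorPurchase -> WebVisits <- AdSpend -> Conversion -> StoreType
  P7: EmailOpen <- PriorPurchase -> WebVisits <- Conversion -> StoreType
The empty set is not sufficient: P2 (EmailOpen <- AdSpend -> Conversion -> StoreType) has no collider blocking it and no conditioned non-collider, so it is open.
Try {AdSpend}:
  P1: blocked at fork node AdSpend ∈ conditioning set.
  P2: blocked at fork node AdSpend ∈ conditioning set.
  P3: blocked at fork node AdSpend ∈ conditioning set.
  P4: blocked at fork node AdSpend ∈ conditioning set.
  P5: blocked at fork node AdSpend ∈ conditioning set.
  P6: blocked at collider WebVisits (neither it nor any descendant is in the conditioning set).
  P7: blocked at collider WebVisits (neither it nor any descendant is in the conditioning set).
{AdSpend} contains no descendant of EmailOpen and blocks every backdoor path.
No other singleton works — e.g. {PriorPurchase} leaves P2 open — so {AdSpend} is the unique smallest valid adjustment set.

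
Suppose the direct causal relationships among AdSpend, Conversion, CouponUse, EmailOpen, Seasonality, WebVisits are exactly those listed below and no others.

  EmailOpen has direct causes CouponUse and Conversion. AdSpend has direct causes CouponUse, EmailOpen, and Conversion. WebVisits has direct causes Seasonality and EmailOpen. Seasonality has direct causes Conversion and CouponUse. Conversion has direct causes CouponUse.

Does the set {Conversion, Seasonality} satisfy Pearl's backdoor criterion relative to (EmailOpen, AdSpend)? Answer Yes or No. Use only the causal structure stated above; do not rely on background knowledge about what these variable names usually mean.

Backdoor paths from EmailOpen to AdSpend (paths whose first edge points into EmailOpen):
  P1: EmailOpen <- CouponUse -> Conversion -> AdSpend
  P2: EmailOpen <- CouponUse -> Seasonality <- Conversion -> AdSpend
  P3: EmailOpen <- CouponUse -> AdSpend
  P4: EmailOpen <- Conversion <- CouponUse -> AdSpend
  P5: EmailOpen <- Conversion -> Seasonality <- CouponUse -> AdSpend
  P6: EmailOpen <- Conversion -> AdSpend
Condition 1 (no descendant of EmailOpen in the set): holds — descendants of EmailOpen are {AdSpend, WebVisits}; none are in {Conversion, Seasonality}.
Condition 2 (every backdoor path blocked by {Conversion, Seasonality}):
  P1: blocked at chain node Conversion ∈ conditioning set.
  P2: blocked at fork node Conversion ∈ conditioning set.
  P3: open — no interior node is in the conditioning set.
  P4: blocked at chain node Conversion ∈ conditioning set.
  P5: blocked at fork node Conversion ∈ conditioning set.
  P6: blocked at fork node Conversion ∈ conditioning set.
{Conversion, Seasonality} does not satisfy the backdoor criterion.

No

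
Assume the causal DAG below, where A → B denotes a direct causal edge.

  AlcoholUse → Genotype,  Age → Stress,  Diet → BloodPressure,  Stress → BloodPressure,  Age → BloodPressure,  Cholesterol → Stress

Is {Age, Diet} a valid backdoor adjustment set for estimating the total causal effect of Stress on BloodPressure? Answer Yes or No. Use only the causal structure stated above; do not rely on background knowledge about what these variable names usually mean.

Backdoor paths from Stress to BloodPressure (paths whose first edge points into Stress):
  P1: Stress <- Age -> BloodPressure
Condition 1 (no descendant of Stress in the set): holds — descendants of Stress are {BloodPressure}; none are in {Age, Diet}.
Condition 2 (every backdoor path blocked by {Age, Diet}):
  P1: blocked at fork node Age ∈ conditioning set.
{Age, Diet} satisfies the backdoor criterion.

Yes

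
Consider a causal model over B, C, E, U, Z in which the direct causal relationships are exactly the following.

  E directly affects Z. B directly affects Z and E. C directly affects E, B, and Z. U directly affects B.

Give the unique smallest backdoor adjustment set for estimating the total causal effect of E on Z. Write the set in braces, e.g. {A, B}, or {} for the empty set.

{B, C}

Variables eligible for adjustment (non-descendants of E, excluding E and Z): {B, C, U}.
Backdoor paths from E to Z:
  P1: E <- C -> B -> Z
  P2: E <- C -> Z
  P3: E <- B <- C -> Z
  P4: E <- B -> Z
The empty set is not sufficient: P1 (E <- C -> B -> Z) has no collider blocking it and no conditioned non-collider, so it is open.
Try {B, C}:
  P1: blocked at fork node C ∈ conditioning set.
  P2: blocked at fork node C ∈ conditioning set.
  P3: blocked at chain node B ∈ conditioning set.
  P4: blocked at fork node B ∈ conditioning set.
{B, C} contains no descendant of E and blocks every backdoor path.
Every element of {B, C} is needed (dropping B leaves P4 open; dropping C leaves P2 open), so no proper subset is valid.
Among all size-2 subsets of the eligible variables, only {B, C} blocks every backdoor path, so it is the unique smallest valid adjustment set.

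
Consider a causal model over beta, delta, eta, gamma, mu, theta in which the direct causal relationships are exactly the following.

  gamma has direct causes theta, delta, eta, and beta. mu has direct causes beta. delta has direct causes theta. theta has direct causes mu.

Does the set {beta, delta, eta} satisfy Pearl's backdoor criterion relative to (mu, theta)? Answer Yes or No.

Backdoor paths from mu to theta (paths whose first edge points into mu):
  P1: mu <- beta -> gamma <- theta
  P2: mu <- beta -> gamma <- delta <- theta
Condition 1 (no descendant of mu in the set): FAILS — delta is a descendant of mu.
Condition 2 (every backdoor path blocked by {beta, delta, eta}):
  P1: blocked at fork node beta ∈ conditioning set.
  P2: blocked at fork node beta ∈ conditioning set.
{beta, delta, eta} does not satisfy the backdoor criterion.

No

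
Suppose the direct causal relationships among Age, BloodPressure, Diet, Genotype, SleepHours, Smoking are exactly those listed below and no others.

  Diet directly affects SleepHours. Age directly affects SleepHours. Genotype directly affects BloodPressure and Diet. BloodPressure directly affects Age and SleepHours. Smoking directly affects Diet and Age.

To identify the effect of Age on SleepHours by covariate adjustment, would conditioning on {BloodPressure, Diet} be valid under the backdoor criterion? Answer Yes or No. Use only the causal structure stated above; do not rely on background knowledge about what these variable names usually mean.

Backdoor paths from Age to SleepHours (paths whose first edge points into Age):
  P1: Age <- Smoking -> Diet <- Genotype -> BloodPressure -> SleepHours
  P2: Age <- Smoking -> Diet -> SleepHours
  P3: Age <- BloodPressure <- Genotype -> Diet -> SleepHours
  P4: Age <- BloodPressure -> SleepHours
Condition 1 (no descendant of Age in the set): holds — descendants of Age are {SleepHours}; none are in {BloodPressure, Diet}.
Condition 2 (every backdoor path blocked by {BloodPressure, Diet}):
  P1: blocked at chain node BloodPressure ∈ conditioning set.
  P2: blocked at chain node Diet ∈ conditioning set.
  P3: blocked at chain node BloodPressure ∈ conditioning set.
  P4: blocked at fork node BloodPressure ∈ conditioning set.
{BloodPressure, Diet} satisfies the backdoor criterion.

Yes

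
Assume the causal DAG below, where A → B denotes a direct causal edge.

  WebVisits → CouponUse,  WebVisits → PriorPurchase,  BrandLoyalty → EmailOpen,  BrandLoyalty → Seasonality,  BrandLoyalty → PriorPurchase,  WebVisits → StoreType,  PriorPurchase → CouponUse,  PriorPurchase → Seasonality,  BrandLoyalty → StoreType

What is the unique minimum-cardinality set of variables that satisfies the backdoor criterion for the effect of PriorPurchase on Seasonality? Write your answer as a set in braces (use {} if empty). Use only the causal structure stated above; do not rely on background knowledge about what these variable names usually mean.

Variables eligible for adjustment (non-descendants of PriorPurchase, excluding PriorPurchase and Seasonality): {BrandLoyalty, EmailOpen, StoreType, WebVisits}.
Backdoor paths from PriorPurchase to Seasonality:
  P1: PriorPurchase <- BrandLoyalty -> Seasonality
  P2: PriorPurchase <- WebVisits -> StoreType <- BrandLoyalty -> Seasonality
The empty set is not sufficient: P1 (PriorPurchase <- BrandLoyalty -> Seasonality) has no collider blocking it and no conditioned non-collider, so it is open.
Try {BrandLoyalty}:
  P1: blocked at fork node BrandLoyalty ∈ conditioning set.
  P2: blocked at collider StoreType (neither it nor any descendant is in the conditioning set).
{BrandLoyalty} contains no descendant of PriorPurchase and blocks every backdoor path.
No other singleton works — e.g. {WebVisits} leaves P1 open — so {BrandLoyalty} is the unique smallest valid adjustment set.

{BrandLoyalty}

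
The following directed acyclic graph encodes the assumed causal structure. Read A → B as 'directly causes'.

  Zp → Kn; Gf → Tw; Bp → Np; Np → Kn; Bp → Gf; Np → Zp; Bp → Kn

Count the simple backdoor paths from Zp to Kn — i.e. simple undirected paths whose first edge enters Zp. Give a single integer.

A backdoor path from Zp to Kn is any simple undirected path whose first edge points into Zp (i.e. leaves Zp via a parent).
Parents of Zp: {Np}.
Enumerating:
  P1: Zp <- Np <- Bp -> Kn
  P2: Zp <- Np -> Kn
That exhausts the simple backdoor paths. Count: 2.

2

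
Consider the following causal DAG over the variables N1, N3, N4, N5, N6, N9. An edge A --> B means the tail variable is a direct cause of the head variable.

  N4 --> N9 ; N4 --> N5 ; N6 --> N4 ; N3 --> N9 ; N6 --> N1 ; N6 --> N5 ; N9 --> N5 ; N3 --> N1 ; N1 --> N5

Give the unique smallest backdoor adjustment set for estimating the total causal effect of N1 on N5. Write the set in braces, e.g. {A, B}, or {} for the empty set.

{N3, N6}

Variables eligible for adjustment (non-descendants of N1, excluding N1 and N5): {N3, N4, N6, N9}.
Backdoor paths from N1 to N5:
  P1: N1 <- N3 -> N9 <- N4 <- N6 -> N5
  P2: N1 <- N3 -> N9 <- N4 -> N5
  P3: N1 <- N3 -> N9 -> N5
  P4: N1 <- N6 -> N4 -> N9 -> N5
  P5: N1 <- N6 -> N4 -> N5
  P6: N1 <- N6 -> N5
The empty set is not sufficient: P3 (N1 <- N3 -> N9 -> N5) has no collider blocking it and no conditioned non-collider, so it is open.
Try {N3, N6}:
  P1: blocked at fork node N3 ∈ conditioning set.
  P2: blocked at fork node N3 ∈ conditioning set.
  P3: blocked at fork node N3 ∈ conditioning set.
  P4: blocked at fork node N6 ∈ conditioning set.
  P5: blocked at fork node N6 ∈ conditioning set.
  P6: blocked at fork node N6 ∈ conditioning set.
{N3, N6} contains no descendant of N1 and blocks every backdoor path.
Every element of {N3, N6} is needed (dropping N3 leaves P3 open; dropping N6 leaves P4 open), so no proper subset is valid.
Among all size-2 subsets of the eligible variables, only {N3, N6} blocks every backdoor path, so it is the unique smallest valid adjustment set.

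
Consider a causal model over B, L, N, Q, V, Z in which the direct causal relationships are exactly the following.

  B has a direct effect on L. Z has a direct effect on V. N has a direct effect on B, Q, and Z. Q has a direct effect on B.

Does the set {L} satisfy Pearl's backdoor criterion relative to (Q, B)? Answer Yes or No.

No

Backdoor paths from Q to B (paths whose first edge points into Q):
  P1: Q <- N -> B
Condition 1 (no descendant of Q in the set): FAILS — L is a descendant of Q.
Condition 2 (every backdoor path blocked by {L}):
  P1: open — no interior node is in the conditioning set.
{L} does not satisfy the backdoor criterion.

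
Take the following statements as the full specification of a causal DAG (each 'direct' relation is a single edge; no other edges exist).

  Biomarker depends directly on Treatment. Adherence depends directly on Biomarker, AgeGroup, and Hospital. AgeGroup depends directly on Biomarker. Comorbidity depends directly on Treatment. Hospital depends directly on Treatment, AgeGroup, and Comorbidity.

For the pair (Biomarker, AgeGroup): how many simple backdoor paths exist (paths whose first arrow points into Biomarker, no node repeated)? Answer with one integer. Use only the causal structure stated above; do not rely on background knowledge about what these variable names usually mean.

4

A backdoor path from Biomarker to AgeGroup is any simple undirected path whose first edge points into Biomarker (i.e. leaves Biomarker via a parent).
Parents of Biomarker: {Treatment}.
Enumerating:
  P1: Biomarker <- Treatment -> Comorbidity -> Hospital <- AgeGroup
  P2: Biomarker <- Treatment -> Comorbidity -> Hospital -> Adherence <- AgeGroup
  P3: Biomarker <- Treatment -> Hospital <- AgeGroup
  P4: Biomarker <- Treatment -> Hospital -> Adherence <- AgeGroup
That exhausts the simple backdoor paths. Count: 4.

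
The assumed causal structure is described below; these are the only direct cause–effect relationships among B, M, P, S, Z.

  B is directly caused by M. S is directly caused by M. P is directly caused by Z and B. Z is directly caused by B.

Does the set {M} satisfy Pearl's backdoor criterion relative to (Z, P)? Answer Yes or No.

Backdoor paths from Z to P (paths whose first edge points into Z):
  P1: Z <- B -> P
Condition 1 (no descendant of Z in the set): holds — descendants of Z are {P}; none are in {M}.
Condition 2 (every backdoor path blocked by {M}):
  P1: open — no interior node is in the conditioning set.
{M} does not satisfy the backdoor criterion.

No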